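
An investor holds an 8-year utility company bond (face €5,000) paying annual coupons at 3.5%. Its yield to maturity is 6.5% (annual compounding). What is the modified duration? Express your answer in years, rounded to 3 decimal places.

Periodic yield y = 0.065. First find Macaulay duration:
  t   CF        PV=CF/(1+0.065)^t    t·PV
  1       175.00       164.3192       164.3192
  2       175.00       154.2904       308.5807
  3       175.00       144.8736       434.6208
  4       175.00       136.0315       544.1262
  5       175.00       127.7291       638.6457
  6       175.00       119.9335       719.6008
  7       175.00       112.6136       788.2951
  8     5,175.00     3,126.8964    25,015.1712
  Σ                  4,086.6874    28,613.3598
P = 4,086.6874; Macaulay duration = 28,613.3598 / 4,086.6874 = 7.00160 years.
Modified duration = D_Mac / (1 + y) = 7.00160 / 1.065 = 6.57427 years.

6.574 years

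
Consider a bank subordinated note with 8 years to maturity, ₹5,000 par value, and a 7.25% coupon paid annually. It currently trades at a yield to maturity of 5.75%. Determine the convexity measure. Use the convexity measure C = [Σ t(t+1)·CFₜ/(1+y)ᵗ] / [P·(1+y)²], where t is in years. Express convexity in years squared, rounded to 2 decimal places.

With y = 0.0575:
  t   CF        PV=CF/(1+0.0575)^t    t·PV        t(t+1)·PV
  1       362.50       342.7896       342.7896         685.5792
  2       362.50       324.1509       648.3018       1,944.9055
  3       362.50       306.5257       919.5771       3,678.3083
  4       362.50       289.8588     1,159.4352       5,797.1762
  5       362.50       274.0982     1,370.4908       8,222.9450
  6       362.50       259.1945     1,555.1669      10,886.1683
  7       362.50       245.1012     1,715.7082      13,725.6653
  8     5,362.50     3,428.6590    27,429.2722     246,863.4495
  Σ                  5,470.3779    35,140.7418     291,804.1974
P = 5,470.3779.
Convexity = Σ t(t+1)·PV / [P·(1+y)²] = 291,804.1974 / (5,470.3779 × 1.118306) = 47.69946.

47.70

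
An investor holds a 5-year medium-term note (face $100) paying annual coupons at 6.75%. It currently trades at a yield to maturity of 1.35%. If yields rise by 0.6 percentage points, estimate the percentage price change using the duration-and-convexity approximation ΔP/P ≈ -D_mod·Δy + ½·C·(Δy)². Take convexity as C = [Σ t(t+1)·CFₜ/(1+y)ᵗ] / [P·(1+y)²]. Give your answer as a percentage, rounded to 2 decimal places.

-2.61%

With y = 0.0135:
  t   CF        PV=CF/(1+0.0135)^t    t·PV        t(t+1)·PV
  1         6.75         6.6601         6.6601          13.3202
  2         6.75         6.5714        13.1428          39.4283
  3         6.75         6.4838        19.4515          77.8061
  4         6.75         6.3975        25.5899         127.9495
  5       106.75        99.8273       499.1363       2,994.8176
  Σ                    125.9400       563.9805       3,253.3217
P = 125.9400; D_Mac = 4.47817 yrs; D_mod = 4.41852 yrs; C = 25.14871.
Duration effect: -4.41852 × (+0.006) = -0.026511
Convexity effect: 0.5 × 25.14871 × (0.006)² = +0.0004527
ΔP/P ≈ -0.026511 + 0.0004527 = -0.026058 = -2.6058%.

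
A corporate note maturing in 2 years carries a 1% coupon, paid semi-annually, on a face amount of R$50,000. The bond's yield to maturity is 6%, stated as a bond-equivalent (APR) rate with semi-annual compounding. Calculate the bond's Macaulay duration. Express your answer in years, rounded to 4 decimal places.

Periodic yield y = 0.03. Discount each cash flow and weight by its period:
  t   CF        PV=CF/(1+0.03)^t    t·PV
  1       250.00       242.7184       242.7184
  2       250.00       235.6490       471.2980
  3       250.00       228.7854       686.3562
  4    50,250.00    44,646.4742   178,585.8966
  Σ                 45,353.6270   179,986.2693
Price P = Σ PV = 45,353.6270.
Macaulay duration = Σ(t·PV) / P = 179,986.2693 / 45,353.6270 = 3.96851 half-year periods.
In years: 3.96851 / 2 = 1.98425 years.

1.9843 years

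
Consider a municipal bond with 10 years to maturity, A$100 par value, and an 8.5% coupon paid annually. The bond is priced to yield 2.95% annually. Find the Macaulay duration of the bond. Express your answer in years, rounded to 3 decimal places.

7.664 years

Periodic yield y = 0.0295. Discount each cash flow and weight by its year:
  t   CF        PV=CF/(1+0.0295)^t    t·PV
  1         8.50         8.2564         8.2564
  2         8.50         8.0198        16.0397
  3         8.50         7.7900        23.3701
  4         8.50         7.5668        30.2673
  5         8.50         7.3500        36.7500
  6         8.50         7.1394        42.8363
  7         8.50         6.9348        48.5437
  8         8.50         6.7361        53.8887
  9         8.50         6.5431        58.8877
  10      108.50        81.1272       811.2715
  Σ                    147.4637     1,130.1114
Price P = Σ PV = 147.4637.
Macaulay duration = Σ(t·PV) / P = 1,130.1114 / 147.4637 = 7.66366 years.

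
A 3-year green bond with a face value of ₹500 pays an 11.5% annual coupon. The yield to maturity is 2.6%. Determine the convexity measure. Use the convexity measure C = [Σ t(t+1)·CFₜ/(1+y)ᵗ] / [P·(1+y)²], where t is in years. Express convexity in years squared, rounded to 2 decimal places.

10.05

With y = 0.026:
  t   CF        PV=CF/(1+0.026)^t    t·PV        t(t+1)·PV
  1        57.50        56.0429        56.0429         112.0858
  2        57.50        54.6227       109.2454         327.7362
  3       557.50       516.1819     1,548.5458       6,194.1830
  Σ                    626.8475     1,713.8340       6,634.0050
P = 626.8475.
Convexity = Σ t(t+1)·PV / [P·(1+y)²] = 6,634.0050 / (626.8475 × 1.052676) = 10.05354.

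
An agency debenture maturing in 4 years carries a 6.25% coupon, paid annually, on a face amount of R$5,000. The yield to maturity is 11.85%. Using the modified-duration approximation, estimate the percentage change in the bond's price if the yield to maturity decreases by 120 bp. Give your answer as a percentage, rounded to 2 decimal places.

+3.89%

Periodic yield y = 0.1185. Modified duration first:
  t   CF        PV=CF/(1+0.1185)^t    t·PV
  1       312.50       279.3920       279.3920
  2       312.50       249.7917       499.5834
  3       312.50       223.3274       669.9823
  4     5,312.50     3,394.3372    13,577.3490
  Σ                  4,146.8484    15,026.3067
P = 4,146.8484; D_Mac = 3.62355 yrs; D_mod = 3.62355/(1+0.1185) = 3.23965 yrs.
ΔP/P ≈ -D_mod · Δy = -3.23965 × (-0.012) = +0.038876 = +3.8876%.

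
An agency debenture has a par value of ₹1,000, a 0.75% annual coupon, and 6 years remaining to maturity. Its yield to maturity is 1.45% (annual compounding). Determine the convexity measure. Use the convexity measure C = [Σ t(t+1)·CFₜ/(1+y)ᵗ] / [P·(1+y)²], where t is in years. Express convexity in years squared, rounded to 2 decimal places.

39.78

With y = 0.0145:
  t   CF        PV=CF/(1+0.0145)^t    t·PV        t(t+1)·PV
  1         7.50         7.3928         7.3928          14.7856
  2         7.50         7.2871        14.5743          43.7228
  3         7.50         7.1830        21.5490          86.1958
  4         7.50         7.0803        28.3213         141.6065
  5         7.50         6.9791        34.8956         209.3738
  6     1,007.50       924.1293     5,544.7759      38,813.4312
  Σ                    960.0517     5,651.5089      39,309.1157
P = 960.0517.
Convexity = Σ t(t+1)·PV / [P·(1+y)²] = 39,309.1157 / (960.0517 × 1.029210) = 39.78273.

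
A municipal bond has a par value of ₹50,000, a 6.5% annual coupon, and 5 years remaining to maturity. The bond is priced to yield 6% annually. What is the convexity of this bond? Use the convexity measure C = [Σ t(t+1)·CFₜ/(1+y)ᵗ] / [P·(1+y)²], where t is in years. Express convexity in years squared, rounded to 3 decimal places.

22.688

With y = 0.06:
  t   CF        PV=CF/(1+0.06)^t    t·PV        t(t+1)·PV
  1     3,250.00     3,066.0377     3,066.0377       6,132.0755
  2     3,250.00     2,892.4884     5,784.9769      17,354.9306
  3     3,250.00     2,728.7627     8,186.2880      32,745.1520
  4     3,250.00     2,574.3044    10,297.2176      51,486.0881
  5    53,250.00    39,791.4977   198,957.4885   1,193,744.9312
  Σ                 51,053.0909   226,292.0088   1,301,463.1774
P = 51,053.0909.
Convexity = Σ t(t+1)·PV / [P·(1+y)²] = 1,301,463.1774 / (51,053.0909 × 1.123600) = 22.68810.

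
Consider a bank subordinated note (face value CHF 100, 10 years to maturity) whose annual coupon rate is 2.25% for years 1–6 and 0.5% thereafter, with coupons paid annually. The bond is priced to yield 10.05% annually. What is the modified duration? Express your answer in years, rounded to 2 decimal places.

7.83 years

Periodic yield y = 0.1005. First find Macaulay duration:
  t   CF        PV=CF/(1+0.1005)^t    t·PV
  1         2.25         2.0445         2.0445
  2         2.25         1.8578         3.7156
  3         2.25         1.6882         5.0645
  4         2.25         1.5340         6.1360
  5         2.25         1.3939         6.9695
  6         2.25         1.2666         7.5996
  7         0.50         0.2558         1.7903
  8         0.50         0.2324         1.8593
  9         0.50         0.2112         1.9006
  10      100.50        38.5714       385.7142
  Σ                     49.0558       422.7942
P = 49.0558; Macaulay duration = 422.7942 / 49.0558 = 8.61864 years.
Modified duration = D_Mac / (1 + y) = 8.61864 / 1.1005 = 7.83157 years.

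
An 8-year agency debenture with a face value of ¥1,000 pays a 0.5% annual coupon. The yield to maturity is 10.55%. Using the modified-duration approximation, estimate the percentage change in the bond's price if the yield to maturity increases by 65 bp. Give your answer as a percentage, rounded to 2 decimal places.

-4.57%

Periodic yield y = 0.1055. Modified duration first:
  t   CF        PV=CF/(1+0.1055)^t    t·PV
  1         5.00         4.5228         4.5228
  2         5.00         4.0912         8.1824
  3         5.00         3.7008        11.1024
  4         5.00         3.3476        13.3904
  5         5.00         3.0281        15.1407
  6         5.00         2.7392        16.4350
  7         5.00         2.4778        17.3443
  8     1,005.00       450.5013     3,604.0107
  Σ                    474.4089     3,690.1288
P = 474.4089; D_Mac = 7.77837 yrs; D_mod = 7.77837/(1+0.1055) = 7.03607 yrs.
ΔP/P ≈ -D_mod · Δy = -7.03607 × (+0.0065) = -0.045734 = -4.5734%.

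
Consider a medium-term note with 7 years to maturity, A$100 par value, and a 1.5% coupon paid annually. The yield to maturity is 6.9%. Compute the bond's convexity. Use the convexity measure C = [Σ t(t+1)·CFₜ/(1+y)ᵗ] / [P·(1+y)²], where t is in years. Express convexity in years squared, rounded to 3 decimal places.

With y = 0.069:
  t   CF        PV=CF/(1+0.069)^t    t·PV        t(t+1)·PV
  1         1.50         1.4032         1.4032           2.8064
  2         1.50         1.3126         2.6252           7.8757
  3         1.50         1.2279         3.6837          14.7346
  4         1.50         1.1486         4.5945          22.9726
  5         1.50         1.0745         5.3725          32.2347
  6         1.50         1.0051         6.0308          42.2157
  7       101.50        63.6242       445.3692       3,562.9533
  Σ                     70.7961       469.0790       3,685.7931
P = 70.7961.
Convexity = Σ t(t+1)·PV / [P·(1+y)²] = 3,685.7931 / (70.7961 × 1.142761) = 45.55816.

45.558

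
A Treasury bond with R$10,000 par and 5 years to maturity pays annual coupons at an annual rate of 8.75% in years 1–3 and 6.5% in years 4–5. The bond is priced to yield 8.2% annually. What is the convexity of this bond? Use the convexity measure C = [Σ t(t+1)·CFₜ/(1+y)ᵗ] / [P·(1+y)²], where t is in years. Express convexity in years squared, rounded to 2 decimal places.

With y = 0.082:
  t   CF        PV=CF/(1+0.082)^t    t·PV        t(t+1)·PV
  1       875.00       808.6876       808.6876       1,617.3752
  2       875.00       747.4008     1,494.8015       4,484.4045
  3       875.00       690.7586     2,072.2757       8,289.1026
  4       650.00       474.2467     1,896.9868       9,484.9339
  5    10,650.00     7,181.4692    35,907.3461     215,444.0769
  Σ                  9,902.5628    42,180.0977     239,319.8931
P = 9,902.5628.
Convexity = Σ t(t+1)·PV / [P·(1+y)²] = 239,319.8931 / (9,902.5628 × 1.170724) = 20.64318.

20.64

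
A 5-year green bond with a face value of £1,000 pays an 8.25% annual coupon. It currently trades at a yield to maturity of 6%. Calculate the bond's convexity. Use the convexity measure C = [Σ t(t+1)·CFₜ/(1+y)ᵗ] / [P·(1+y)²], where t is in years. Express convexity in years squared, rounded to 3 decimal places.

21.951

With y = 0.06:
  t   CF        PV=CF/(1+0.06)^t    t·PV        t(t+1)·PV
  1        82.50        77.8302        77.8302         155.6604
  2        82.50        73.4247       146.8494         440.5482
  3        82.50        69.2686       207.8058         831.2231
  4        82.50        65.3477       261.3909       1,306.9545
  5     1,082.50       808.9070     4,044.5349      24,267.2092
  Σ                  1,094.7782     4,738.4111      27,001.5954
P = 1,094.7782.
Convexity = Σ t(t+1)·PV / [P·(1+y)²] = 27,001.5954 / (1,094.7782 × 1.123600) = 21.95086.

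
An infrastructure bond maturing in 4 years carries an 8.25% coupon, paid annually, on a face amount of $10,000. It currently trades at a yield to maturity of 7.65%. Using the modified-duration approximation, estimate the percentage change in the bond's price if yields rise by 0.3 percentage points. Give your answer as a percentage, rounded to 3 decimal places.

Periodic yield y = 0.0765. Modified duration first:
  t   CF        PV=CF/(1+0.0765)^t    t·PV
  1       825.00       766.3725       766.3725
  2       825.00       711.9113     1,423.8226
  3       825.00       661.3203     1,983.9609
  4    10,825.00     8,060.6816    32,242.7265
  Σ                 10,200.2857    36,416.8825
P = 10,200.2857; D_Mac = 3.57018 yrs; D_mod = 3.57018/(1+0.0765) = 3.31647 yrs.
ΔP/P ≈ -D_mod · Δy = -3.31647 × (+0.003) = -0.009949 = -0.9949%.

-0.995%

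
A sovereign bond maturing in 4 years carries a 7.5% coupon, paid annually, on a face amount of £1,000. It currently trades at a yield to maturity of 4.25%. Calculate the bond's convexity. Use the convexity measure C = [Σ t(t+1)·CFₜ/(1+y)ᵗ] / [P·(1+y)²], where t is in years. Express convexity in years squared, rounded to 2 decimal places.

With y = 0.0425:
  t   CF        PV=CF/(1+0.0425)^t    t·PV        t(t+1)·PV
  1        75.00        71.9424        71.9424         143.8849
  2        75.00        69.0095       138.0191         414.0572
  3        75.00        66.1962       198.5886         794.3544
  4     1,075.00       910.1316     3,640.5265      18,202.6327
  Σ                  1,117.2798     4,049.0767      19,554.9292
P = 1,117.2798.
Convexity = Σ t(t+1)·PV / [P·(1+y)²] = 19,554.9292 / (1,117.2798 × 1.086806) = 16.10431.

16.10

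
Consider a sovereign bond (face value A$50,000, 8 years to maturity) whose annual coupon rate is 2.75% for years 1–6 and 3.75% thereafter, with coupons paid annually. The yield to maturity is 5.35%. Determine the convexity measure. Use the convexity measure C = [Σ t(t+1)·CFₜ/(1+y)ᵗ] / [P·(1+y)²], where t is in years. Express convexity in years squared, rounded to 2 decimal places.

56.43

With y = 0.0535:
  t   CF        PV=CF/(1+0.0535)^t    t·PV        t(t+1)·PV
  1     1,375.00     1,305.1732     1,305.1732       2,610.3465
  2     1,375.00     1,238.8925     2,477.7850       7,433.3549
  3     1,375.00     1,175.9777     3,527.9330      14,111.7321
  4     1,375.00     1,116.2579     4,465.0315      22,325.1576
  5     1,375.00     1,059.5708     5,297.8542      31,787.1253
  6     1,375.00     1,005.7625     6,034.5753      42,242.0269
  7     1,875.00     1,301.8456     9,112.9195      72,903.3558
  8    51,875.00    34,188.6372   273,509.0979   2,461,581.8814
  Σ                 42,392.1175   305,730.3696   2,654,994.9804
P = 42,392.1175.
Convexity = Σ t(t+1)·PV / [P·(1+y)²] = 2,654,994.9804 / (42,392.1175 × 1.109862) = 56.42993.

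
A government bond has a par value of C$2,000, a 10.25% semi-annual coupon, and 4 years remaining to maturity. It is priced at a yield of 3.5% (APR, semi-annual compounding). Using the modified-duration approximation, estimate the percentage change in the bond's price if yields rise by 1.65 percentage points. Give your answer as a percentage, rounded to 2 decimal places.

-5.60%

Periodic yield y = 0.0175. Modified duration first:
  t   CF        PV=CF/(1+0.0175)^t    t·PV
  1       102.50       100.7371       100.7371
  2       102.50        99.0045       198.0090
  3       102.50        97.3017       291.9052
  4       102.50        95.6282       382.5130
  5       102.50        93.9835       469.9177
  6       102.50        92.3671       554.2027
  7       102.50        90.7785       635.4494
  8     2,102.50     1,830.0403    14,640.3227
  Σ                  2,499.8411    17,273.0568
P = 2,499.8411; D_Mac = 6.90966 half-year periods = 3.45483 yrs; D_mod = 3.45483/(1+0.0175) = 3.39541 yrs.
ΔP/P ≈ -D_mod · Δy = -3.39541 × (+0.0165) = -0.056024 = -5.6024%.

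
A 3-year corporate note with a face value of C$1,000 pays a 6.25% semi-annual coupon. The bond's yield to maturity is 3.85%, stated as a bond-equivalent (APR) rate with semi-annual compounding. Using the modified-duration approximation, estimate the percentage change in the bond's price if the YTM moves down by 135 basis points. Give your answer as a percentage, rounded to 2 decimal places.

Periodic yield y = 0.01925. Modified duration first:
  t   CF        PV=CF/(1+0.01925)^t    t·PV
  1        31.25        30.6598        30.6598
  2        31.25        30.0807        60.1615
  3        31.25        29.5126        88.5379
  4        31.25        28.9552       115.8210
  5        31.25        28.4084       142.0419
  6     1,031.25       919.7708     5,518.6251
  Σ                  1,067.3876     5,955.8471
P = 1,067.3876; D_Mac = 5.57984 half-year periods = 2.78992 yrs; D_mod = 2.78992/(1+0.01925) = 2.73723 yrs.
ΔP/P ≈ -D_mod · Δy = -2.73723 × (-0.0135) = +0.036953 = +3.6953%.

+3.70%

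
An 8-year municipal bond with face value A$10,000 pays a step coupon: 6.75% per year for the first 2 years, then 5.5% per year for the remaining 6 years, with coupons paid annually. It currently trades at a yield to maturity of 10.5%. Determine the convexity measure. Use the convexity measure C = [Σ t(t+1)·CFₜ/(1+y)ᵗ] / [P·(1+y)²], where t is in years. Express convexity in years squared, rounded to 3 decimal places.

42.757

With y = 0.105:
  t   CF        PV=CF/(1+0.105)^t    t·PV        t(t+1)·PV
  1       675.00       610.8597       610.8597       1,221.7195
  2       675.00       552.8142     1,105.6285       3,316.8854
  3       550.00       407.6391     1,222.9174       4,891.6694
  4       550.00       368.9042     1,475.6167       7,378.0836
  5       550.00       333.8499     1,669.2497      10,015.4981
  6       550.00       302.1266     1,812.7598      12,689.3189
  7       550.00       273.4178     1,913.9244      15,311.3953
  8    10,550.00     4,746.2896    37,970.3170     341,732.8526
  Σ                  7,595.9012    47,781.2732     396,557.4229
P = 7,595.9012.
Convexity = Σ t(t+1)·PV / [P·(1+y)²] = 396,557.4229 / (7,595.9012 × 1.221025) = 42.75651.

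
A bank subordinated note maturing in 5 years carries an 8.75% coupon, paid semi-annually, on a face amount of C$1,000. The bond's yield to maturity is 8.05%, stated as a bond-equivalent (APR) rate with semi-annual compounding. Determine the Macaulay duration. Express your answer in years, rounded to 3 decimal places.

4.169 years

Periodic yield y = 0.04025. Discount each cash flow and weight by its period:
  t   CF        PV=CF/(1+0.04025)^t    t·PV
  1        43.75        42.0572        42.0572
  2        43.75        40.4299        80.8598
  3        43.75        38.8656       116.5967
  4        43.75        37.3617       149.4470
  5        43.75        35.9161       179.5806
  6        43.75        34.5264       207.1586
  7        43.75        33.1905       232.3336
  8        43.75        31.9063       255.2503
  9        43.75        30.6717       276.0457
  10    1,043.75       703.4273     7,034.2734
  Σ                  1,028.3528     8,573.6029
Price P = Σ PV = 1,028.3528.
Macaulay duration = Σ(t·PV) / P = 8,573.6029 / 1,028.3528 = 8.33722 half-year periods.
In years: 8.33722 / 2 = 4.16861 years.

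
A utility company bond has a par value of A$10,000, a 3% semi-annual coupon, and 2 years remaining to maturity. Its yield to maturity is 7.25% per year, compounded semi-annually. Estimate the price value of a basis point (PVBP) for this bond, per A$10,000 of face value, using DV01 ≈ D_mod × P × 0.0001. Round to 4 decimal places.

A$1.7389

Periodic yield y = 0.03625.
  t   CF        PV=CF/(1+0.03625)^t    t·PV
  1       150.00       144.7527       144.7527
  2       150.00       139.6890       279.3780
  3       150.00       134.8024       404.4072
  4    10,150.00     8,802.5372    35,210.1487
  Σ                  9,221.7813    36,038.6866
P = 9,221.7813; D_Mac = 3.90800 half-year periods = 1.95400 yrs; D_mod = 1.88564 yrs.
DV01 ≈ 1.88564 × 9,221.7813 × 0.0001 = 1.738899.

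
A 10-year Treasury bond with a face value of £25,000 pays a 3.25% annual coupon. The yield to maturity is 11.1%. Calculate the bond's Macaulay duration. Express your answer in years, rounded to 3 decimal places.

Periodic yield y = 0.111. Discount each cash flow and weight by its year:
  t   CF        PV=CF/(1+0.111)^t    t·PV
  1       812.50       731.3231       731.3231
  2       812.50       658.2566     1,316.5133
  3       812.50       592.4902     1,777.4707
  4       812.50       533.2945     2,133.1781
  5       812.50       480.0131     2,400.0654
  6       812.50       432.0550     2,592.3299
  7       812.50       388.8884     2,722.2186
  8       812.50       350.0345     2,800.2763
  9       812.50       315.0626     2,835.5633
  10   25,812.50     9,009.2674    90,092.6745
  Σ                 13,490.6856   109,401.6133
Price P = Σ PV = 13,490.6856.
Macaulay duration = Σ(t·PV) / P = 109,401.6133 / 13,490.6856 = 8.10942 years.

8.109 years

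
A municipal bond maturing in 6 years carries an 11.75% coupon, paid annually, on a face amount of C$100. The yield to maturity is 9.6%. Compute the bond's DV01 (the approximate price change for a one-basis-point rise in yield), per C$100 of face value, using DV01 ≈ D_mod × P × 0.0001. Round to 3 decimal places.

Periodic yield y = 0.096.
  t   CF        PV=CF/(1+0.096)^t    t·PV
  1        11.75        10.7208        10.7208
  2        11.75         9.7818        19.5635
  3        11.75         8.9250        26.7749
  4        11.75         8.1432        32.5728
  5        11.75         7.4299        37.1497
  6       111.75        64.4739       386.8436
  Σ                    109.4746       513.6253
P = 109.4746; D_Mac = 4.69173 yrs; D_mod = 4.28078 yrs.
DV01 ≈ 4.28078 × 109.4746 × 0.0001 = 0.046864.

C$0.047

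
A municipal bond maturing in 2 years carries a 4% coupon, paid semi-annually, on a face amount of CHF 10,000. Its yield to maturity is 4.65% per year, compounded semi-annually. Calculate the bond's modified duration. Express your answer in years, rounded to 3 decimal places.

1.897 years

Periodic yield y = 0.02325. First find Macaulay duration:
  t   CF        PV=CF/(1+0.02325)^t    t·PV
  1       200.00       195.4557       195.4557
  2       200.00       191.0146       382.0291
  3       200.00       186.6744       560.0232
  4    10,200.00     9,304.0741    37,216.2962
  Σ                  9,877.2187    38,353.8042
P = 9,877.2187; Macaulay duration = 38,353.8042 / 9,877.2187 = 3.88306 half-year periods = 1.94153 years.
Modified duration = D_Mac / (1 + y) = 1.94153 / 1.02325 = 1.89741 years.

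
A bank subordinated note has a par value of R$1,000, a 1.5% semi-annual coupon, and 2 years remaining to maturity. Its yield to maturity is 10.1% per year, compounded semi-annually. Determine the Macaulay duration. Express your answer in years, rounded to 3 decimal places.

Periodic yield y = 0.0505. Discount each cash flow and weight by its period:
  t   CF        PV=CF/(1+0.0505)^t    t·PV
  1         7.50         7.1395         7.1395
  2         7.50         6.7962        13.5925
  3         7.50         6.4695        19.4086
  4     1,007.50       827.2958     3,309.1833
  Σ                    847.7011     3,349.3238
Price P = Σ PV = 847.7011.
Macaulay duration = Σ(t·PV) / P = 3,349.3238 / 847.7011 = 3.95107 half-year periods.
In years: 3.95107 / 2 = 1.97553 years.

1.976 years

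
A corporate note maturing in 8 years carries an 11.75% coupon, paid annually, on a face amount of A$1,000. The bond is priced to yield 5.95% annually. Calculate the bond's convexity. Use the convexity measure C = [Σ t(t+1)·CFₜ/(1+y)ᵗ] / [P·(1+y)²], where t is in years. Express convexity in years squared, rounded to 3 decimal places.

With y = 0.0595:
  t   CF        PV=CF/(1+0.0595)^t    t·PV        t(t+1)·PV
  1       117.50       110.9014       110.9014         221.8027
  2       117.50       104.6733       209.3466         628.0398
  3       117.50        98.7950       296.3850       1,185.5400
  4       117.50        93.2468       372.9873       1,864.9364
  5       117.50        88.0102       440.0511       2,640.3063
  6       117.50        83.0677       498.4061       3,488.8427
  7       117.50        78.4027       548.8191       4,390.5524
  8     1,117.50       703.7847     5,630.2779      50,672.5010
  Σ                  1,360.8819     8,107.1744      65,092.5214
P = 1,360.8819.
Convexity = Σ t(t+1)·PV / [P·(1+y)²] = 65,092.5214 / (1,360.8819 × 1.122540) = 42.60973.

42.610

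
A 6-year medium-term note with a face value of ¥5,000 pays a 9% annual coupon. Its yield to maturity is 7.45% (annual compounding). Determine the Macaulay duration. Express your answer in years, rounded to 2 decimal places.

Periodic yield y = 0.0745. Discount each cash flow and weight by its year:
  t   CF        PV=CF/(1+0.0745)^t    t·PV
  1       450.00       418.7994       418.7994
  2       450.00       389.7622       779.5243
  3       450.00       362.7382     1,088.2145
  4       450.00       337.5879     1,350.3515
  5       450.00       314.1814     1,570.9068
  6     5,450.00     3,541.2614    21,247.5683
  Σ                  5,364.3304    26,455.3648
Price P = Σ PV = 5,364.3304.
Macaulay duration = Σ(t·PV) / P = 26,455.3648 / 5,364.3304 = 4.93172 years.

4.93 years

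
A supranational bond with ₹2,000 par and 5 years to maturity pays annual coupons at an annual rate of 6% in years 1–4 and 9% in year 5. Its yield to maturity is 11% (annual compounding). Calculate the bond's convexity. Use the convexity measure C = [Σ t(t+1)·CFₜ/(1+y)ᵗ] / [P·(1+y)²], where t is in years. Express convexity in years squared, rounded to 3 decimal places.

20.581

With y = 0.11:
  t   CF        PV=CF/(1+0.11)^t    t·PV        t(t+1)·PV
  1       120.00       108.1081       108.1081         216.2162
  2       120.00        97.3947       194.7894         584.3682
  3       120.00        87.7430       263.2289       1,052.9156
  4       120.00        79.0477       316.1909       1,580.9543
  5     2,180.00     1,293.7239     6,468.6195      38,811.7169
  Σ                  1,666.0174     7,350.9367      42,246.1712
P = 1,666.0174.
Convexity = Σ t(t+1)·PV / [P·(1+y)²] = 42,246.1712 / (1,666.0174 × 1.232100) = 20.58078.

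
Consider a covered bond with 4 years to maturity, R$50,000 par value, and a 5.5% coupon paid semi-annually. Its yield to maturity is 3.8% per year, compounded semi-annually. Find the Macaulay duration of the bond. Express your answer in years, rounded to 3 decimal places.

Periodic yield y = 0.019. Discount each cash flow and weight by its period:
  t   CF        PV=CF/(1+0.019)^t    t·PV
  1     1,375.00     1,349.3621     1,349.3621
  2     1,375.00     1,324.2023     2,648.4046
  3     1,375.00     1,299.5116     3,898.5347
  4     1,375.00     1,275.2812     5,101.1249
  5     1,375.00     1,251.5027     6,257.5133
  6     1,375.00     1,228.1675     7,369.0049
  7     1,375.00     1,205.2674     8,436.8718
  8    51,375.00    44,193.4964   353,547.9715
  Σ                 53,126.7912   388,608.7877
Price P = Σ PV = 53,126.7912.
Macaulay duration = Σ(t·PV) / P = 388,608.7877 / 53,126.7912 = 7.31474 half-year periods.
In years: 7.31474 / 2 = 3.65737 years.

3.657 years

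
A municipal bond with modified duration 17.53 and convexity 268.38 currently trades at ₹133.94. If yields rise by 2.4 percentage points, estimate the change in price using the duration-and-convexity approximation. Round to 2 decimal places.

Duration effect: -D_mod·Δy = -17.53 × (+0.024) = -0.420720
Convexity effect: ½·C·(Δy)² = 0.5 × 268.38 × (0.024)² = +0.07729344
ΔP/P ≈ -0.420720 + 0.07729344 = -0.34342656
ΔP ≈ 133.94 × (-0.34342656) = -45.9985534464.

-₹46.00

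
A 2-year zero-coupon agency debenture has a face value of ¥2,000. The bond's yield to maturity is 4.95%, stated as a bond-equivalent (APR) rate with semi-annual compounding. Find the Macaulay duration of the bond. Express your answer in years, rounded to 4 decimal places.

A zero-coupon bond has a single cash flow at maturity, so its Macaulay duration equals its maturity: 2 years.
(Equivalently: 4 semi-annual periods ÷ 2 = 2 years.)

2.0000 years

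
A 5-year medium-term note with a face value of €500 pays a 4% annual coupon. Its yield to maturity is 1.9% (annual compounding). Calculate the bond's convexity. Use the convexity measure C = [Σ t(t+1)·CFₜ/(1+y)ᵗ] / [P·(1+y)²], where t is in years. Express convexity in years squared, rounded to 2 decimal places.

With y = 0.019:
  t   CF        PV=CF/(1+0.019)^t    t·PV        t(t+1)·PV
  1        20.00        19.6271        19.6271          39.2542
  2        20.00        19.2611        38.5222         115.5667
  3        20.00        18.9020        56.7060         226.8238
  4        20.00        18.5495        74.1982         370.9909
  5       520.00       473.2956     2,366.4778      14,198.8666
  Σ                    549.6353     2,555.5312      14,951.5022
P = 549.6353.
Convexity = Σ t(t+1)·PV / [P·(1+y)²] = 14,951.5022 / (549.6353 × 1.038361) = 26.19762.

26.20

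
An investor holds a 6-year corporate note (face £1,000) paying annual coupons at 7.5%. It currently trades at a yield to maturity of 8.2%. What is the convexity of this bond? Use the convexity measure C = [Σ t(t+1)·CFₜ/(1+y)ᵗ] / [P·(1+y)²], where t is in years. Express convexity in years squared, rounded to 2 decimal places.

28.23

With y = 0.082:
  t   CF        PV=CF/(1+0.082)^t    t·PV        t(t+1)·PV
  1        75.00        69.3161        69.3161         138.6322
  2        75.00        64.0629       128.1258         384.3775
  3        75.00        59.2079       177.6236         710.4945
  4        75.00        54.7208       218.8831       1,094.4155
  5        75.00        50.5737       252.8686       1,517.2118
  6     1,075.00       669.9539     4,019.7232      28,138.0625
  Σ                    967.8352     4,866.5405      31,983.1940
P = 967.8352.
Convexity = Σ t(t+1)·PV / [P·(1+y)²] = 31,983.1940 / (967.8352 × 1.170724) = 28.22707.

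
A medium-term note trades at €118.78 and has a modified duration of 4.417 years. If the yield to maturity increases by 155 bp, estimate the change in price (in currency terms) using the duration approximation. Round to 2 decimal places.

Duration approximation: ΔP/P ≈ -D_mod · Δy = -4.417 × (+0.0155) = -0.0684635.
ΔP ≈ 118.78 × (-0.0684635) = -8.13209453.

-€8.13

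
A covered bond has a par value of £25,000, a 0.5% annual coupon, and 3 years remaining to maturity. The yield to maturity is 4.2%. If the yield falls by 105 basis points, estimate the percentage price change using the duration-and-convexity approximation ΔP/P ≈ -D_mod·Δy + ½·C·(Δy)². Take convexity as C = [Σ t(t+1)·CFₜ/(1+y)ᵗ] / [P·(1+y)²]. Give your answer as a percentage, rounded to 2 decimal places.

With y = 0.042:
  t   CF        PV=CF/(1+0.042)^t    t·PV        t(t+1)·PV
  1       125.00       119.9616       119.9616         239.9232
  2       125.00       115.1263       230.2526         690.7578
  3    25,125.00    22,207.6658    66,622.9975     266,491.9898
  Σ                 22,442.7537    66,973.2117     267,422.6709
P = 22,442.7537; D_Mac = 2.98418 yrs; D_mod = 2.86390 yrs; C = 10.97455.
Duration effect: -2.86390 × (-0.0105) = +0.030071
Convexity effect: 0.5 × 10.97455 × (-0.0105)² = +0.0006050
ΔP/P ≈ +0.030071 + 0.0006050 = +0.030676 = +3.0676%.

+3.07%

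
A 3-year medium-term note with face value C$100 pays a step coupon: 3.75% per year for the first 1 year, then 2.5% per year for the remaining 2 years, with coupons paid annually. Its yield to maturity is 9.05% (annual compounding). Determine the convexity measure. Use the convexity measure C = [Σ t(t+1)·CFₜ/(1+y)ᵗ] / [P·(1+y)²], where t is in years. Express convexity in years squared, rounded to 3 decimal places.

9.624

With y = 0.0905:
  t   CF        PV=CF/(1+0.0905)^t    t·PV        t(t+1)·PV
  1         3.75         3.4388         3.4388           6.8776
  2         2.50         2.1023         4.2045          12.6136
  3       102.50        79.0400       237.1200         948.4798
  Σ                     84.5810       244.7633         967.9710
P = 84.5810.
Convexity = Σ t(t+1)·PV / [P·(1+y)²] = 967.9710 / (84.5810 × 1.189190) = 9.62361.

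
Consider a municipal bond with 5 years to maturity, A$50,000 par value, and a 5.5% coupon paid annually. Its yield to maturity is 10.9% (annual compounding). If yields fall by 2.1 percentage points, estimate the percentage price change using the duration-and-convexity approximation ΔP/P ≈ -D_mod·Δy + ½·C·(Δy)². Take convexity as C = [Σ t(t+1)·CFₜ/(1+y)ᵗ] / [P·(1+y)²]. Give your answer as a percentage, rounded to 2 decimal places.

With y = 0.109:
  t   CF        PV=CF/(1+0.109)^t    t·PV        t(t+1)·PV
  1     2,750.00     2,479.7115     2,479.7115       4,959.4229
  2     2,750.00     2,235.9887     4,471.9774      13,415.9321
  3     2,750.00     2,016.2206     6,048.6619      24,194.6476
  4     2,750.00     1,818.0529     7,272.2115      36,361.0575
  5    52,750.00    31,445.9510   157,229.7550     943,378.5297
  Σ                 39,995.9246   177,502.3172   1,022,309.5898
P = 39,995.9246; D_Mac = 4.43801 yrs; D_mod = 4.00181 yrs; C = 20.78278.
Duration effect: -4.00181 × (-0.021) = +0.084038
Convexity effect: 0.5 × 20.78278 × (-0.021)² = +0.0045826
ΔP/P ≈ +0.084038 + 0.0045826 = +0.088621 = +8.8621%.

+8.86%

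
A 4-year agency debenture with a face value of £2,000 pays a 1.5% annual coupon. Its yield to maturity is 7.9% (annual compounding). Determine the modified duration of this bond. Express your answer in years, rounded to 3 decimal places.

Periodic yield y = 0.079. First find Macaulay duration:
  t   CF        PV=CF/(1+0.079)^t    t·PV
  1        30.00        27.8035        27.8035
  2        30.00        25.7679        51.5357
  3        30.00        23.8812        71.6437
  4     2,030.00     1,497.6498     5,990.5990
  Σ                  1,575.1024     6,141.5820
P = 1,575.1024; Macaulay duration = 6,141.5820 / 1,575.1024 = 3.89916 years.
Modified duration = D_Mac / (1 + y) = 3.89916 / 1.079 = 3.61368 years.

3.614 years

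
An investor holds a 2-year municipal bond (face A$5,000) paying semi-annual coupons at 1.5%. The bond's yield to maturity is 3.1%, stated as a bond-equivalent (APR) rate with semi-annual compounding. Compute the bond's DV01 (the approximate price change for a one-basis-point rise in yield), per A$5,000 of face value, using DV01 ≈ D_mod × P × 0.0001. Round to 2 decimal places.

A$0.94

Periodic yield y = 0.0155.
  t   CF        PV=CF/(1+0.0155)^t    t·PV
  1        37.50        36.9276        36.9276
  2        37.50        36.3640        72.7280
  3        37.50        35.8089       107.4268
  4     5,037.50     4,736.9123    18,947.6494
  Σ                  4,846.0129    19,164.7318
P = 4,846.0129; D_Mac = 3.95474 half-year periods = 1.97737 yrs; D_mod = 1.94719 yrs.
DV01 ≈ 1.94719 × 4,846.0129 × 0.0001 = 0.943611.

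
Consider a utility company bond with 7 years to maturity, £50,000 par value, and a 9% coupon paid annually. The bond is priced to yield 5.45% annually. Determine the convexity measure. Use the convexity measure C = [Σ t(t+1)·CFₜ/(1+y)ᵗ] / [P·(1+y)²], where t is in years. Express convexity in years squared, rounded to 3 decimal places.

With y = 0.0545:
  t   CF        PV=CF/(1+0.0545)^t    t·PV        t(t+1)·PV
  1     4,500.00     4,267.4253     4,267.4253       8,534.8506
  2     4,500.00     4,046.8709     8,093.7417      24,281.2251
  3     4,500.00     3,837.7154    11,513.1461      46,052.5844
  4     4,500.00     3,639.3697    14,557.4789      72,787.3944
  5     4,500.00     3,451.2752    17,256.3761     103,538.2566
  6     4,500.00     3,272.9021    19,637.4124     137,461.8865
  7    54,500.00    37,589.8345   263,128.8416   2,105,030.7327
  Σ                 60,105.3931   338,454.4221   2,497,686.9304
P = 60,105.3931.
Convexity = Σ t(t+1)·PV / [P·(1+y)²] = 2,497,686.9304 / (60,105.3931 × 1.111970) = 37.37071.

37.371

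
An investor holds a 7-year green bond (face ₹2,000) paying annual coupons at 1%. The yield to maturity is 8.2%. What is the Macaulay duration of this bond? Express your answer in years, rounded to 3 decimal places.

6.727 years

Periodic yield y = 0.082. Discount each cash flow and weight by its year:
  t   CF        PV=CF/(1+0.082)^t    t·PV
  1        20.00        18.4843        18.4843
  2        20.00        17.0834        34.1669
  3        20.00        15.7888        47.3663
  4        20.00        14.5922        58.3688
  5        20.00        13.4863        67.4316
  6        20.00        12.4643        74.7855
  7     2,020.00     1,163.4843     8,144.3904
  Σ                  1,255.3836     8,444.9939
Price P = Σ PV = 1,255.3836.
Macaulay duration = Σ(t·PV) / P = 8,444.9939 / 1,255.3836 = 6.72702 years.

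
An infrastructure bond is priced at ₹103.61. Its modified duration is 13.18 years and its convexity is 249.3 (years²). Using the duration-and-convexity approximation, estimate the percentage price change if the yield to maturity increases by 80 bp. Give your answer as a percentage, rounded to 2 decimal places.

-9.75%

Duration effect: -D_mod·Δy = -13.18 × (+0.008) = -0.105440
Convexity effect: ½·C·(Δy)² = 0.5 × 249.3 × (0.008)² = +0.0079776
ΔP/P ≈ -0.105440 + 0.0079776 = -0.0974624
= -9.74624%.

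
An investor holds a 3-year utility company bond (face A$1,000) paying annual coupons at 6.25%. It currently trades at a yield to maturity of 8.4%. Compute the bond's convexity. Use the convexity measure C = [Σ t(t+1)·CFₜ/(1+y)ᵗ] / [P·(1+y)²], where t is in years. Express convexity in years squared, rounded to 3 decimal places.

9.406

With y = 0.084:
  t   CF        PV=CF/(1+0.084)^t    t·PV        t(t+1)·PV
  1        62.50        57.6568        57.6568         115.3137
  2        62.50        53.1890       106.3779         319.1337
  3     1,062.50       834.1441     2,502.4324      10,009.7294
  Σ                    944.9899     2,666.4671      10,444.1768
P = 944.9899.
Convexity = Σ t(t+1)·PV / [P·(1+y)²] = 10,444.1768 / (944.9899 × 1.175056) = 9.40564.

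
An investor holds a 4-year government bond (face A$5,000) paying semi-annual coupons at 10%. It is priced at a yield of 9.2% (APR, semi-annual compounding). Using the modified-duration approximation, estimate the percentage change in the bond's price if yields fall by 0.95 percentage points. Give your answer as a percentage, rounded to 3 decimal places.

+3.090%

Periodic yield y = 0.046. Modified duration first:
  t   CF        PV=CF/(1+0.046)^t    t·PV
  1       250.00       239.0057       239.0057
  2       250.00       228.4950       456.9899
  3       250.00       218.4464       655.3393
  4       250.00       208.8398       835.3592
  5       250.00       199.6556       998.2782
  6       250.00       190.8754     1,145.2522
  7       250.00       182.4812     1,277.3687
  8     5,250.00     3,663.5812    29,308.6500
  Σ                  5,131.3804    34,916.2432
P = 5,131.3804; D_Mac = 6.80445 half-year periods = 3.40223 yrs; D_mod = 3.40223/(1+0.046) = 3.25261 yrs.
ΔP/P ≈ -D_mod · Δy = -3.25261 × (-0.0095) = +0.030900 = +3.0900%.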